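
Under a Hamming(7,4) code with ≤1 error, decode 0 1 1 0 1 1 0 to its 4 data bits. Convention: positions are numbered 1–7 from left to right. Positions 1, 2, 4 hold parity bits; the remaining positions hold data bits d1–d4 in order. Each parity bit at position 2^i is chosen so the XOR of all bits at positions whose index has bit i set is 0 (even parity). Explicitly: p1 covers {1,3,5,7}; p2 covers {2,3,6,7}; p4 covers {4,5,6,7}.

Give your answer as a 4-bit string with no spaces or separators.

s1 (pos 1,3,5,7): 0⊕1⊕1⊕0 = 0
s2 (pos 2,3,6,7): 1⊕1⊕1⊕0 = 1
s4 (pos 4,5,6,7): 0⊕1⊕1⊕0 = 0
Syndrome s4…s1 = 010 → error at position 2.
Flip position 2: 0110110 → 0010110
Read data bits from positions 3,5,6,7: 1110

1110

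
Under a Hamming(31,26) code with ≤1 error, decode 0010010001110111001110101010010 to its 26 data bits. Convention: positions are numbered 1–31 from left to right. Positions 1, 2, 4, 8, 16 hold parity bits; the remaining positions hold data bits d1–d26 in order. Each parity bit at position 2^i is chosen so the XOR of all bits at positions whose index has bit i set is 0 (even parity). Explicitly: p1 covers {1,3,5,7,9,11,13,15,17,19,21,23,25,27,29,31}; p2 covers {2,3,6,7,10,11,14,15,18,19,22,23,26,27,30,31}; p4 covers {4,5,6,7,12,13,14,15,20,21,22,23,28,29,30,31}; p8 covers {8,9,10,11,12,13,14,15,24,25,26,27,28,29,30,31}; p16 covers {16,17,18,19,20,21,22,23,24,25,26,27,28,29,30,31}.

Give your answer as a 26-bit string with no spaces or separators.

s1 (pos 1,3,5,7,9,11,13,15,17,19,21,23,25,27,29,31): 0⊕1⊕0⊕0⊕0⊕1⊕0⊕1⊕0⊕1⊕1⊕1⊕1⊕1⊕0⊕0 = 0
s2 (pos 2,3,6,7,10,11,14,15,18,19,22,23,26,27,30,31): 0⊕1⊕1⊕0⊕1⊕1⊕1⊕1⊕0⊕1⊕0⊕1⊕0⊕1⊕1⊕0 = 0
s4 (pos 4,5,6,7,12,13,14,15,20,21,22,23,28,29,30,31): 0⊕0⊕1⊕0⊕1⊕0⊕1⊕1⊕1⊕1⊕0⊕1⊕0⊕0⊕1⊕0 = 0
s8 (pos 8,9,10,11,12,13,14,15,24,25,26,27,28,29,30,31): 0⊕0⊕1⊕1⊕1⊕0⊕1⊕1⊕0⊕1⊕0⊕1⊕0⊕0⊕1⊕0 = 0
s16 (pos 16,17,18,19,20,21,22,23,24,25,26,27,28,29,30,31): 1⊕0⊕0⊕1⊕1⊕1⊕0⊕1⊕0⊕1⊕0⊕1⊕0⊕0⊕1⊕0 = 0
Syndrome s16…s1 = 00000 → no error.
Read data bits from positions 3,5,6,7,9,10,11,12,13,14,15,17,18,19,20,21,22,23,24,25,26,27,28,29,30,31: 10100111011001110101010010

10100111011001110101010010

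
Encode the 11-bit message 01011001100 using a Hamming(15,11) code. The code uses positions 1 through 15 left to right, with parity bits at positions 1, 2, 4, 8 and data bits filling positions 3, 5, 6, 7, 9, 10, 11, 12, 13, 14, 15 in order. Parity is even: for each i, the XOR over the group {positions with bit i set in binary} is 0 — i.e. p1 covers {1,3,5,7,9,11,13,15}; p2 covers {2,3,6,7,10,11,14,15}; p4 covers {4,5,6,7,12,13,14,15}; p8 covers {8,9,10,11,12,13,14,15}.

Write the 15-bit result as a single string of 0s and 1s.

010010111001100

Place data at non-parity positions: p1 p2 0 p4 1 0 1 p8 1 0 0 1 1 0 0
p1 (pos 1,3,5,7,9,11,13,15): XOR of data positions = 0⊕1⊕1⊕1⊕0⊕1⊕0 = 0
p2 (pos 2,3,6,7,10,11,14,15): XOR of data positions = 0⊕0⊕1⊕0⊕0⊕0⊕0 = 1
p4 (pos 4,5,6,7,12,13,14,15): XOR of data positions = 1⊕0⊕1⊕1⊕1⊕0⊕0 = 0
p8 (pos 8,9,10,11,12,13,14,15): XOR of data positions = 1⊕0⊕0⊕1⊕1⊕0⊕0 = 1
Codeword: 010010111001100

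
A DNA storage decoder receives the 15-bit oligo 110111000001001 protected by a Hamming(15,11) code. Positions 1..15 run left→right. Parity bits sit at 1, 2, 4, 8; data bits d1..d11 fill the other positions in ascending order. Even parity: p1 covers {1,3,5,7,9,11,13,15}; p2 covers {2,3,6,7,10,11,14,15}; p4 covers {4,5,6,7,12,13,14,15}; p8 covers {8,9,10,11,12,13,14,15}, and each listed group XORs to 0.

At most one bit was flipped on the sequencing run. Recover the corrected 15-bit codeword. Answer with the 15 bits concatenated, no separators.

s1 (pos 1,3,5,7,9,11,13,15): 1⊕0⊕1⊕0⊕0⊕0⊕0⊕1 = 1
s2 (pos 2,3,6,7,10,11,14,15): 1⊕0⊕1⊕0⊕0⊕0⊕0⊕1 = 1
s4 (pos 4,5,6,7,12,13,14,15): 1⊕1⊕1⊕0⊕1⊕0⊕0⊕1 = 1
s8 (pos 8,9,10,11,12,13,14,15): 0⊕0⊕0⊕0⊕1⊕0⊕0⊕1 = 0
Syndrome s8…s1 = 0111 → error at position 7.
Flip position 7: 110111000001001 → 110111100001001

110111100001001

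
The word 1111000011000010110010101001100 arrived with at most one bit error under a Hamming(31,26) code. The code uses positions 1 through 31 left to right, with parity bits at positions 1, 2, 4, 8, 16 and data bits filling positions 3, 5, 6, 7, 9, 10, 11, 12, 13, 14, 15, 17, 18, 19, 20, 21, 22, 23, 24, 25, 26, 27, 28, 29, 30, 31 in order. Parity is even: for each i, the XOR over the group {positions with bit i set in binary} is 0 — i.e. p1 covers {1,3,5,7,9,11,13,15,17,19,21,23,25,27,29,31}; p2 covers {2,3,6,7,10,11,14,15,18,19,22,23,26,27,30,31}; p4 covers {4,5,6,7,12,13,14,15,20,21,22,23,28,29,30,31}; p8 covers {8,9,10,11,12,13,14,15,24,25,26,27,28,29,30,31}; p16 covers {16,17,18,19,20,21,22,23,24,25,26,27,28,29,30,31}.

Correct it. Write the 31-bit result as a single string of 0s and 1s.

1111000011000010010010101001100

s1 (pos 1,3,5,7,9,11,13,15,17,19,21,23,25,27,29,31): 1⊕1⊕0⊕0⊕1⊕0⊕0⊕1⊕1⊕0⊕1⊕1⊕1⊕0⊕1⊕0 = 1
s2 (pos 2,3,6,7,10,11,14,15,18,19,22,23,26,27,30,31): 1⊕1⊕0⊕0⊕1⊕0⊕0⊕1⊕1⊕0⊕0⊕1⊕0⊕0⊕0⊕0 = 0
s4 (pos 4,5,6,7,12,13,14,15,20,21,22,23,28,29,30,31): 1⊕0⊕0⊕0⊕0⊕0⊕0⊕1⊕0⊕1⊕0⊕1⊕1⊕1⊕0⊕0 = 0
s8 (pos 8,9,10,11,12,13,14,15,24,25,26,27,28,29,30,31): 0⊕1⊕1⊕0⊕0⊕0⊕0⊕1⊕0⊕1⊕0⊕0⊕1⊕1⊕0⊕0 = 0
s16 (pos 16,17,18,19,20,21,22,23,24,25,26,27,28,29,30,31): 0⊕1⊕1⊕0⊕0⊕1⊕0⊕1⊕0⊕1⊕0⊕0⊕1⊕1⊕0⊕0 = 1
Syndrome s16…s1 = 10001 → error at position 17.
Flip position 17: 1111000011000010110010101001100 → 1111000011000010010010101001100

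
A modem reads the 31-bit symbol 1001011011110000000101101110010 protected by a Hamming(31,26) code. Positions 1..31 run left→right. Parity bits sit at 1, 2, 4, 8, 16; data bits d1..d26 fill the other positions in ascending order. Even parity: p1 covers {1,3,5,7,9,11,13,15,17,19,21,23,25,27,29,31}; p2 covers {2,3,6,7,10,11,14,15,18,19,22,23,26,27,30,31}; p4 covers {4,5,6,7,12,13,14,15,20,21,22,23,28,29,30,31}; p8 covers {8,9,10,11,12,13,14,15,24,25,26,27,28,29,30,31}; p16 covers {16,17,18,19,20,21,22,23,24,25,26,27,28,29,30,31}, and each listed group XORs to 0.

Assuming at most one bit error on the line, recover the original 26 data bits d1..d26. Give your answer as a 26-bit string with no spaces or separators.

s1 (pos 1,3,5,7,9,11,13,15,17,19,21,23,25,27,29,31): 1⊕0⊕0⊕1⊕1⊕1⊕0⊕0⊕0⊕0⊕0⊕1⊕1⊕1⊕0⊕0 = 1
s2 (pos 2,3,6,7,10,11,14,15,18,19,22,23,26,27,30,31): 0⊕0⊕1⊕1⊕1⊕1⊕0⊕0⊕0⊕0⊕1⊕1⊕1⊕1⊕1⊕0 = 1
s4 (pos 4,5,6,7,12,13,14,15,20,21,22,23,28,29,30,31): 1⊕0⊕1⊕1⊕1⊕0⊕0⊕0⊕1⊕0⊕1⊕1⊕0⊕0⊕1⊕0 = 0
s8 (pos 8,9,10,11,12,13,14,15,24,25,26,27,28,29,30,31): 0⊕1⊕1⊕1⊕1⊕0⊕0⊕0⊕0⊕1⊕1⊕1⊕0⊕0⊕1⊕0 = 0
s16 (pos 16,17,18,19,20,21,22,23,24,25,26,27,28,29,30,31): 0⊕0⊕0⊕0⊕1⊕0⊕1⊕1⊕0⊕1⊕1⊕1⊕0⊕0⊕1⊕0 = 1
Syndrome s16…s1 = 10011 → error at position 19.
Flip position 19: 1001011011110000000101101110010 → 1001011011110000001101101110010
Read data bits from positions 3,5,6,7,9,10,11,12,13,14,15,17,18,19,20,21,22,23,24,25,26,27,28,29,30,31: 00111111000001101101110010

00111111000001101101110010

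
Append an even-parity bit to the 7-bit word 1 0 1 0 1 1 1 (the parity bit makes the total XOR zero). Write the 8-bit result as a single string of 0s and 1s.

XOR of the 7 data bits: 1⊕0⊕1⊕0⊕1⊕1⊕1 = 1
Parity bit = 1 (so all 8 bits XOR to 0).

10101111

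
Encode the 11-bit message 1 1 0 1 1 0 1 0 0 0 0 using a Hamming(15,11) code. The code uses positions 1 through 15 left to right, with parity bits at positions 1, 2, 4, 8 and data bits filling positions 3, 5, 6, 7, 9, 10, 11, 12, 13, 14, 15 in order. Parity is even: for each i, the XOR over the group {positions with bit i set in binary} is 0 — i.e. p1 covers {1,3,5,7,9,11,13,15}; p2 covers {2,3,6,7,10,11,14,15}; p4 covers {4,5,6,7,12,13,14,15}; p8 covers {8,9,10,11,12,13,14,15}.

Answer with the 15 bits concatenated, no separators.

Place data at non-parity positions: p1 p2 1 p4 1 0 1 p8 1 0 1 0 0 0 0
p1 (pos 1,3,5,7,9,11,13,15): XOR of data positions = 1⊕1⊕1⊕1⊕1⊕0⊕0 = 1
p2 (pos 2,3,6,7,10,11,14,15): XOR of data positions = 1⊕0⊕1⊕0⊕1⊕0⊕0 = 1
p4 (pos 4,5,6,7,12,13,14,15): XOR of data positions = 1⊕0⊕1⊕0⊕0⊕0⊕0 = 0
p8 (pos 8,9,10,11,12,13,14,15): XOR of data positions = 1⊕0⊕1⊕0⊕0⊕0⊕0 = 0
Codeword: 111010101010000

111010101010000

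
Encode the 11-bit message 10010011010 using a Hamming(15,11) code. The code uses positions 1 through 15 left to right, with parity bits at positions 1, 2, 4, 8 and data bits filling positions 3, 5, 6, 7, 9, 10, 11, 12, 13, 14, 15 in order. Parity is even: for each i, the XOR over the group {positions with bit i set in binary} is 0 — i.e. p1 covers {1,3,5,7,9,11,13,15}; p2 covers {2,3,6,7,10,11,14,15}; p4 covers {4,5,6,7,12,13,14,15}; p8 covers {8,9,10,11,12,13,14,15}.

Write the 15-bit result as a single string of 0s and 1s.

101100110011010

Place data at non-parity positions: p1 p2 1 p4 0 0 1 p8 0 0 1 1 0 1 0
p1 (pos 1,3,5,7,9,11,13,15): XOR of data positions = 1⊕0⊕1⊕0⊕1⊕0⊕0 = 1
p2 (pos 2,3,6,7,10,11,14,15): XOR of data positions = 1⊕0⊕1⊕0⊕1⊕1⊕0 = 0
p4 (pos 4,5,6,7,12,13,14,15): XOR of data positions = 0⊕0⊕1⊕1⊕0⊕1⊕0 = 1
p8 (pos 8,9,10,11,12,13,14,15): XOR of data positions = 0⊕0⊕1⊕1⊕0⊕1⊕0 = 1
Codeword: 101100110011010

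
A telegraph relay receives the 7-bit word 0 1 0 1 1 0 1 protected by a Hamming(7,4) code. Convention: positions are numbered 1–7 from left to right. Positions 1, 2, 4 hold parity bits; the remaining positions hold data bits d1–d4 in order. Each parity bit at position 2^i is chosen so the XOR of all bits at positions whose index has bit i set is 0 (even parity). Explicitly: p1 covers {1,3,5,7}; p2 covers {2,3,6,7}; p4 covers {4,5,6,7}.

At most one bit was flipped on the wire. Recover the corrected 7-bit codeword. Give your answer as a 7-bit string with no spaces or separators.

s1 (pos 1,3,5,7): 0⊕0⊕1⊕1 = 0
s2 (pos 2,3,6,7): 1⊕0⊕0⊕1 = 0
s4 (pos 4,5,6,7): 1⊕1⊕0⊕1 = 1
Syndrome s4…s1 = 100 → error at position 4.
Flip position 4: 0101101 → 0100101

0100101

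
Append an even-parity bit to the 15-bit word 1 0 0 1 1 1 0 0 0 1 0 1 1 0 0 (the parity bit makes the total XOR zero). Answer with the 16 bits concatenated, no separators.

1001110001011001

XOR of the 15 data bits: 1⊕0⊕0⊕1⊕1⊕1⊕0⊕0⊕0⊕1⊕0⊕1⊕1⊕0⊕0 = 1
Parity bit = 1 (so all 16 bits XOR to 0).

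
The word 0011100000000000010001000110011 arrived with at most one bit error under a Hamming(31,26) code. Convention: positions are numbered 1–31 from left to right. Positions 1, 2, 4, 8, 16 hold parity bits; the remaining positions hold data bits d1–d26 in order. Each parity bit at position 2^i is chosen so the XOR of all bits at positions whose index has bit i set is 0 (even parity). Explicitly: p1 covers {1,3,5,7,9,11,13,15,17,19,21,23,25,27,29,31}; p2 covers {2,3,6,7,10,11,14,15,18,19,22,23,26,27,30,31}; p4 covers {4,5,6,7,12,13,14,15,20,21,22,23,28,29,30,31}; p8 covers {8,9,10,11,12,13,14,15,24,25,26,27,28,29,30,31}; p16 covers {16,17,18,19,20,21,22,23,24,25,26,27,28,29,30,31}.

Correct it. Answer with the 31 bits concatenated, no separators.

0011110000000000010001000110011

s1 (pos 1,3,5,7,9,11,13,15,17,19,21,23,25,27,29,31): 0⊕1⊕1⊕0⊕0⊕0⊕0⊕0⊕0⊕0⊕0⊕0⊕0⊕1⊕0⊕1 = 0
s2 (pos 2,3,6,7,10,11,14,15,18,19,22,23,26,27,30,31): 0⊕1⊕0⊕0⊕0⊕0⊕0⊕0⊕1⊕0⊕1⊕0⊕1⊕1⊕1⊕1 = 1
s4 (pos 4,5,6,7,12,13,14,15,20,21,22,23,28,29,30,31): 1⊕1⊕0⊕0⊕0⊕0⊕0⊕0⊕0⊕0⊕1⊕0⊕0⊕0⊕1⊕1 = 1
s8 (pos 8,9,10,11,12,13,14,15,24,25,26,27,28,29,30,31): 0⊕0⊕0⊕0⊕0⊕0⊕0⊕0⊕0⊕0⊕1⊕1⊕0⊕0⊕1⊕1 = 0
s16 (pos 16,17,18,19,20,21,22,23,24,25,26,27,28,29,30,31): 0⊕0⊕1⊕0⊕0⊕0⊕1⊕0⊕0⊕0⊕1⊕1⊕0⊕0⊕1⊕1 = 0
Syndrome s16…s1 = 00110 → error at position 6.
Flip position 6: 0011100000000000010001000110011 → 0011110000000000010001000110011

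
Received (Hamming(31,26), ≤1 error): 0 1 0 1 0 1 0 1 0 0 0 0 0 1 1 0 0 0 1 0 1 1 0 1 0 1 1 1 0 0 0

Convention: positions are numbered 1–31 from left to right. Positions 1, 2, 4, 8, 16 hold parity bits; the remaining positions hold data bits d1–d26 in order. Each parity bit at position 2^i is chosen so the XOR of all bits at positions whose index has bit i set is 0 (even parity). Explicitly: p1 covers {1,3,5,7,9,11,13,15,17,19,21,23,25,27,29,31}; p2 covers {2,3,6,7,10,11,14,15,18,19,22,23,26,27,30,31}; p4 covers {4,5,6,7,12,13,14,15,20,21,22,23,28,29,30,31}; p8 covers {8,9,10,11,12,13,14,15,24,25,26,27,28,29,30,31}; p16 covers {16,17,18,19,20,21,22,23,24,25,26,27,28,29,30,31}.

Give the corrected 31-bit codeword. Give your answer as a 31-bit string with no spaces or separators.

0101010100000110001011010110000

s1 (pos 1,3,5,7,9,11,13,15,17,19,21,23,25,27,29,31): 0⊕0⊕0⊕0⊕0⊕0⊕0⊕1⊕0⊕1⊕1⊕0⊕0⊕1⊕0⊕0 = 0
s2 (pos 2,3,6,7,10,11,14,15,18,19,22,23,26,27,30,31): 1⊕0⊕1⊕0⊕0⊕0⊕1⊕1⊕0⊕1⊕1⊕0⊕1⊕1⊕0⊕0 = 0
s4 (pos 4,5,6,7,12,13,14,15,20,21,22,23,28,29,30,31): 1⊕0⊕1⊕0⊕0⊕0⊕1⊕1⊕0⊕1⊕1⊕0⊕1⊕0⊕0⊕0 = 1
s8 (pos 8,9,10,11,12,13,14,15,24,25,26,27,28,29,30,31): 1⊕0⊕0⊕0⊕0⊕0⊕1⊕1⊕1⊕0⊕1⊕1⊕1⊕0⊕0⊕0 = 1
s16 (pos 16,17,18,19,20,21,22,23,24,25,26,27,28,29,30,31): 0⊕0⊕0⊕1⊕0⊕1⊕1⊕0⊕1⊕0⊕1⊕1⊕1⊕0⊕0⊕0 = 1
Syndrome s16…s1 = 11100 → error at position 28.
Flip position 28: 0101010100000110001011010111000 → 0101010100000110001011010110000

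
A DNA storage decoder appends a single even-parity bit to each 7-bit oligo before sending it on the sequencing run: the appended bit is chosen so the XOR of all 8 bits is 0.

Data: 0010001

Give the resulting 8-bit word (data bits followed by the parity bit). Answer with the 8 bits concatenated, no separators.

XOR of the 7 data bits: 0⊕0⊕1⊕0⊕0⊕0⊕1 = 0
Parity bit = 0 (so all 8 bits XOR to 0).

00100010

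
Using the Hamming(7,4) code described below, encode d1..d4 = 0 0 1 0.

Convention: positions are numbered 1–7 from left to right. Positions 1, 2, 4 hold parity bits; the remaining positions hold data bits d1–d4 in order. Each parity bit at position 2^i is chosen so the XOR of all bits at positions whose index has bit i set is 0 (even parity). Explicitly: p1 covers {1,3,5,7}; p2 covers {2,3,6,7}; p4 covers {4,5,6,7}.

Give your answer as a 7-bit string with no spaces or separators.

0101010

Place data at non-parity positions: p1 p2 0 p4 0 1 0
p1 (pos 1,3,5,7): XOR of data positions = 0⊕0⊕0 = 0
p2 (pos 2,3,6,7): XOR of data positions = 0⊕1⊕0 = 1
p4 (pos 4,5,6,7): XOR of data positions = 0⊕1⊕0 = 1
Codeword: 0101010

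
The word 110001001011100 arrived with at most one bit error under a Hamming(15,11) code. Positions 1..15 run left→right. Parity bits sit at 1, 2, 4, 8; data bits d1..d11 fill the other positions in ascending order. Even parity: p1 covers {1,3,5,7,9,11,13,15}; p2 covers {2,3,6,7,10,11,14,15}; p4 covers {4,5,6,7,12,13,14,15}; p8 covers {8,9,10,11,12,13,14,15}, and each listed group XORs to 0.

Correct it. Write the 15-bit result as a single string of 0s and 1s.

110000001011100

s1 (pos 1,3,5,7,9,11,13,15): 1⊕0⊕0⊕0⊕1⊕1⊕1⊕0 = 0
s2 (pos 2,3,6,7,10,11,14,15): 1⊕0⊕1⊕0⊕0⊕1⊕0⊕0 = 1
s4 (pos 4,5,6,7,12,13,14,15): 0⊕0⊕1⊕0⊕1⊕1⊕0⊕0 = 1
s8 (pos 8,9,10,11,12,13,14,15): 0⊕1⊕0⊕1⊕1⊕1⊕0⊕0 = 0
Syndrome s8…s1 = 0110 → error at position 6.
Flip position 6: 110001001011100 → 110000001011100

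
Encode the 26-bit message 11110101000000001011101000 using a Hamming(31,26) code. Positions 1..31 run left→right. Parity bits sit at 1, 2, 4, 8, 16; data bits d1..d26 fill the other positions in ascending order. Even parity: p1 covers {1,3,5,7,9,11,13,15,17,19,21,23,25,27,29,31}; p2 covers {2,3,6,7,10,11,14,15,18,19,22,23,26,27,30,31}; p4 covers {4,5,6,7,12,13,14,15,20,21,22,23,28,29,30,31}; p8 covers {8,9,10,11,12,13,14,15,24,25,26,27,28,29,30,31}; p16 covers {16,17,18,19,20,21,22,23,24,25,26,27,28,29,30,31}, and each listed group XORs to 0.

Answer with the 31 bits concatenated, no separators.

Place data at non-parity positions: p1 p2 1 p4 1 1 1 p8 0 1 0 1 0 0 0 p16 0 0 0 0 0 1 0 1 1 1 0 1 0 0 0
p1 (pos 1,3,5,7,9,11,13,15,17,19,21,23,25,27,29,31): XOR of data positions = 1⊕1⊕1⊕0⊕0⊕0⊕0⊕0⊕0⊕0⊕0⊕1⊕0⊕0⊕0 = 0
p2 (pos 2,3,6,7,10,11,14,15,18,19,22,23,26,27,30,31): XOR of data positions = 1⊕1⊕1⊕1⊕0⊕0⊕0⊕0⊕0⊕1⊕0⊕1⊕0⊕0⊕0 = 0
p4 (pos 4,5,6,7,12,13,14,15,20,21,22,23,28,29,30,31): XOR of data positions = 1⊕1⊕1⊕1⊕0⊕0⊕0⊕0⊕0⊕1⊕0⊕1⊕0⊕0⊕0 = 0
p8 (pos 8,9,10,11,12,13,14,15,24,25,26,27,28,29,30,31): XOR of data positions = 0⊕1⊕0⊕1⊕0⊕0⊕0⊕1⊕1⊕1⊕0⊕1⊕0⊕0⊕0 = 0
p16 (pos 16,17,18,19,20,21,22,23,24,25,26,27,28,29,30,31): XOR of data positions = 0⊕0⊕0⊕0⊕0⊕1⊕0⊕1⊕1⊕1⊕0⊕1⊕0⊕0⊕0 = 1
Codeword: 0010111001010001000001011101000

0010111001010001000001011101000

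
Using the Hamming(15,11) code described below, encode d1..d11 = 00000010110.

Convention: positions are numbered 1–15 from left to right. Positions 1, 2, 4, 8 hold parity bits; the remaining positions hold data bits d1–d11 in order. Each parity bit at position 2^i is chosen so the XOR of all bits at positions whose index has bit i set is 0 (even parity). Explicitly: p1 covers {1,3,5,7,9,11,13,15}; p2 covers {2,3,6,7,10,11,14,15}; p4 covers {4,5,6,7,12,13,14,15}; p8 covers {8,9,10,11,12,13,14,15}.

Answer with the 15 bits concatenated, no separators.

Place data at non-parity positions: p1 p2 0 p4 0 0 0 p8 0 0 1 0 1 1 0
p1 (pos 1,3,5,7,9,11,13,15): XOR of data positions = 0⊕0⊕0⊕0⊕1⊕1⊕0 = 0
p2 (pos 2,3,6,7,10,11,14,15): XOR of data positions = 0⊕0⊕0⊕0⊕1⊕1⊕0 = 0
p4 (pos 4,5,6,7,12,13,14,15): XOR of data positions = 0⊕0⊕0⊕0⊕1⊕1⊕0 = 0
p8 (pos 8,9,10,11,12,13,14,15): XOR of data positions = 0⊕0⊕1⊕0⊕1⊕1⊕0 = 1
Codeword: 000000010010110

000000010010110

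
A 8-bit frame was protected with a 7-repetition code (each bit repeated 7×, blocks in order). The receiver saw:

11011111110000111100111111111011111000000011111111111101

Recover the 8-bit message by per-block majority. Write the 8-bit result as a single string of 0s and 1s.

10111011

Block 1 (1101111): 6 ones → 1
Block 2 (1110000): 3 ones → 0
Block 3 (1111001): 5 ones → 1
Block 4 (1111111): 7 ones → 1
Block 5 (1011111): 6 ones → 1
Block 6 (0000000): 0 ones → 0
Block 7 (1111111): 7 ones → 1
Block 8 (1111101): 6 ones → 1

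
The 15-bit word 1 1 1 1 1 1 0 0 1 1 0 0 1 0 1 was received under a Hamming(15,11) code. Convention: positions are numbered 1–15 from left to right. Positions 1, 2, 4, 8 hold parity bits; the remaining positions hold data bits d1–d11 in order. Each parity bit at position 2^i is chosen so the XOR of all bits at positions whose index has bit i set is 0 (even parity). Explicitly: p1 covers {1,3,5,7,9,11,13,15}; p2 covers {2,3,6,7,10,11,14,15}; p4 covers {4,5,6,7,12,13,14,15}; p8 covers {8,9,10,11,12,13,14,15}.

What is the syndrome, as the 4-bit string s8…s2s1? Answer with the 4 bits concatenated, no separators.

0110

s1 (pos 1,3,5,7,9,11,13,15): 1⊕1⊕1⊕0⊕1⊕0⊕1⊕1 = 0
s2 (pos 2,3,6,7,10,11,14,15): 1⊕1⊕1⊕0⊕1⊕0⊕0⊕1 = 1
s4 (pos 4,5,6,7,12,13,14,15): 1⊕1⊕1⊕0⊕0⊕1⊕0⊕1 = 1
s8 (pos 8,9,10,11,12,13,14,15): 0⊕1⊕1⊕0⊕0⊕1⊕0⊕1 = 0
Syndrome s8…s1 = 0110 → error at position 6.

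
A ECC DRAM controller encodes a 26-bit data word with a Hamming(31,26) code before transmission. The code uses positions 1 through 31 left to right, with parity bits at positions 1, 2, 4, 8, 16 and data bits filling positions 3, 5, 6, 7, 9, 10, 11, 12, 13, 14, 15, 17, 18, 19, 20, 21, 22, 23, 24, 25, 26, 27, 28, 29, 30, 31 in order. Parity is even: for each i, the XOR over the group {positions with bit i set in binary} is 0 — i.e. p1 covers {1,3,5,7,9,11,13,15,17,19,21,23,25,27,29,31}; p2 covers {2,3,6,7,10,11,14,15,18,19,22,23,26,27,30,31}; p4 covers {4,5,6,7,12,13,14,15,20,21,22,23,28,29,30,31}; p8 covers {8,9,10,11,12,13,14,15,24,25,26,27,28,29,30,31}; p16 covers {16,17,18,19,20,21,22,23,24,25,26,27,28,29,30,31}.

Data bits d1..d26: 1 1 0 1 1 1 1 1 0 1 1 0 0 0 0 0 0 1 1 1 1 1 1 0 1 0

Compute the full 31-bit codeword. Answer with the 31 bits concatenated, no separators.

1010101011110111000000111111010

Place data at non-parity positions: p1 p2 1 p4 1 0 1 p8 1 1 1 1 0 1 1 p16 0 0 0 0 0 0 1 1 1 1 1 1 0 1 0
p1 (pos 1,3,5,7,9,11,13,15,17,19,21,23,25,27,29,31): XOR of data positions = 1⊕1⊕1⊕1⊕1⊕0⊕1⊕0⊕0⊕0⊕1⊕1⊕1⊕0⊕0 = 1
p2 (pos 2,3,6,7,10,11,14,15,18,19,22,23,26,27,30,31): XOR of data positions = 1⊕0⊕1⊕1⊕1⊕1⊕1⊕0⊕0⊕0⊕1⊕1⊕1⊕1⊕0 = 0
p4 (pos 4,5,6,7,12,13,14,15,20,21,22,23,28,29,30,31): XOR of data positions = 1⊕0⊕1⊕1⊕0⊕1⊕1⊕0⊕0⊕0⊕1⊕1⊕0⊕1⊕0 = 0
p8 (pos 8,9,10,11,12,13,14,15,24,25,26,27,28,29,30,31): XOR of data positions = 1⊕1⊕1⊕1⊕0⊕1⊕1⊕1⊕1⊕1⊕1⊕1⊕0⊕1⊕0 = 0
p16 (pos 16,17,18,19,20,21,22,23,24,25,26,27,28,29,30,31): XOR of data positions = 0⊕0⊕0⊕0⊕0⊕0⊕1⊕1⊕1⊕1⊕1⊕1⊕0⊕1⊕0 = 1
Codeword: 1010101011110111000000111111010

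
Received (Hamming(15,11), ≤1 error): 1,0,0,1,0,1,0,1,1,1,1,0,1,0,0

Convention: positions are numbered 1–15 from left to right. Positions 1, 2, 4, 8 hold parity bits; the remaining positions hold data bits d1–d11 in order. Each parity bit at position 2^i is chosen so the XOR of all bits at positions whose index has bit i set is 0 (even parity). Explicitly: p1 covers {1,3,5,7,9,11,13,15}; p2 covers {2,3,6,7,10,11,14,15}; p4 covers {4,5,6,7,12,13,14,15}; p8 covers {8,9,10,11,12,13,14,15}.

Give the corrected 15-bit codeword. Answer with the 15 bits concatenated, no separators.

s1 (pos 1,3,5,7,9,11,13,15): 1⊕0⊕0⊕0⊕1⊕1⊕1⊕0 = 0
s2 (pos 2,3,6,7,10,11,14,15): 0⊕0⊕1⊕0⊕1⊕1⊕0⊕0 = 1
s4 (pos 4,5,6,7,12,13,14,15): 1⊕0⊕1⊕0⊕0⊕1⊕0⊕0 = 1
s8 (pos 8,9,10,11,12,13,14,15): 1⊕1⊕1⊕1⊕0⊕1⊕0⊕0 = 1
Syndrome s8…s1 = 1110 → error at position 14.
Flip position 14: 100101011110100 → 100101011110110

100101011110110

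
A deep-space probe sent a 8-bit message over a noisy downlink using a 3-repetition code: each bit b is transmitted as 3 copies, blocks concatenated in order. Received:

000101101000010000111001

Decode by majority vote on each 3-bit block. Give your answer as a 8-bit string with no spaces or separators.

Block 1 (000): 0 ones → 0
Block 2 (101): 2 ones → 1
Block 3 (101): 2 ones → 1
Block 4 (000): 0 ones → 0
Block 5 (010): 1 one → 0
Block 6 (000): 0 ones → 0
Block 7 (111): 3 ones → 1
Block 8 (001): 1 one → 0

01100010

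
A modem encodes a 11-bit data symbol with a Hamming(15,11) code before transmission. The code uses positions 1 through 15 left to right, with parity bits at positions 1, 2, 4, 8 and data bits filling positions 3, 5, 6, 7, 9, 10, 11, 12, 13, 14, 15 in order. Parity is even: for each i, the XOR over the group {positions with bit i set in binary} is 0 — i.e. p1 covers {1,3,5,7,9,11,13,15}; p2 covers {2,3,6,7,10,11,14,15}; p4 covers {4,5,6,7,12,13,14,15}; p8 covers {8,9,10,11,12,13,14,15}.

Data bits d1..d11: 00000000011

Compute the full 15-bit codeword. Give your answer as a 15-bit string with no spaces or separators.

Place data at non-parity positions: p1 p2 0 p4 0 0 0 p8 0 0 0 0 0 1 1
p1 (pos 1,3,5,7,9,11,13,15): XOR of data positions = 0⊕0⊕0⊕0⊕0⊕0⊕1 = 1
p2 (pos 2,3,6,7,10,11,14,15): XOR of data positions = 0⊕0⊕0⊕0⊕0⊕1⊕1 = 0
p4 (pos 4,5,6,7,12,13,14,15): XOR of data positions = 0⊕0⊕0⊕0⊕0⊕1⊕1 = 0
p8 (pos 8,9,10,11,12,13,14,15): XOR of data positions = 0⊕0⊕0⊕0⊕0⊕1⊕1 = 0
Codeword: 100000000000011

100000000000011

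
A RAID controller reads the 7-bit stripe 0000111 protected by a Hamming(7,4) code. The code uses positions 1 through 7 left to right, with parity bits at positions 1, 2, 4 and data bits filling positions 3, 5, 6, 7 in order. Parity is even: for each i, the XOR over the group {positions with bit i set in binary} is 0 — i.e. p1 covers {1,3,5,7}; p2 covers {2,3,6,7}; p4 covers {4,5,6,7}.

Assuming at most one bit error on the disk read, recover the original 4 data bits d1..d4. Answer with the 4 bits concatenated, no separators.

0111

s1 (pos 1,3,5,7): 0⊕0⊕1⊕1 = 0
s2 (pos 2,3,6,7): 0⊕0⊕1⊕1 = 0
s4 (pos 4,5,6,7): 0⊕1⊕1⊕1 = 1
Syndrome s4…s1 = 100 → error at position 4.
Flip position 4: 0000111 → 0001111
Read data bits from positions 3,5,6,7: 0111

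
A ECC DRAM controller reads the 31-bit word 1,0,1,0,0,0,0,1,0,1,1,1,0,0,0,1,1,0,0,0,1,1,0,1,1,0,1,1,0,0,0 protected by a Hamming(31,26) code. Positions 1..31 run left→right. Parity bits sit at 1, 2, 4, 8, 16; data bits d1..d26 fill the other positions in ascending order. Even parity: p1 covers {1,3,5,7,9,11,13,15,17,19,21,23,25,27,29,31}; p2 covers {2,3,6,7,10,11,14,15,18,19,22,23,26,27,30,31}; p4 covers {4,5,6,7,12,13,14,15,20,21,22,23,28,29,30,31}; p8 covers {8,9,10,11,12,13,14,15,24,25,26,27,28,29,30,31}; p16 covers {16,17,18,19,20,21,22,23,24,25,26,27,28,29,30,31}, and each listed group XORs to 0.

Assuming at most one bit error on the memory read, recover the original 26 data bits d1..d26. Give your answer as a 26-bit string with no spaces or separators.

s1 (pos 1,3,5,7,9,11,13,15,17,19,21,23,25,27,29,31): 1⊕1⊕0⊕0⊕0⊕1⊕0⊕0⊕1⊕0⊕1⊕0⊕1⊕1⊕0⊕0 = 1
s2 (pos 2,3,6,7,10,11,14,15,18,19,22,23,26,27,30,31): 0⊕1⊕0⊕0⊕1⊕1⊕0⊕0⊕0⊕0⊕1⊕0⊕0⊕1⊕0⊕0 = 1
s4 (pos 4,5,6,7,12,13,14,15,20,21,22,23,28,29,30,31): 0⊕0⊕0⊕0⊕1⊕0⊕0⊕0⊕0⊕1⊕1⊕0⊕1⊕0⊕0⊕0 = 0
s8 (pos 8,9,10,11,12,13,14,15,24,25,26,27,28,29,30,31): 1⊕0⊕1⊕1⊕1⊕0⊕0⊕0⊕1⊕1⊕0⊕1⊕1⊕0⊕0⊕0 = 0
s16 (pos 16,17,18,19,20,21,22,23,24,25,26,27,28,29,30,31): 1⊕1⊕0⊕0⊕0⊕1⊕1⊕0⊕1⊕1⊕0⊕1⊕1⊕0⊕0⊕0 = 0
Syndrome s16…s1 = 00011 → error at position 3.
Flip position 3: 1010000101110001100011011011000 → 1000000101110001100011011011000
Read data bits from positions 3,5,6,7,9,10,11,12,13,14,15,17,18,19,20,21,22,23,24,25,26,27,28,29,30,31: 00000111000100011011011000

00000111000100011011011000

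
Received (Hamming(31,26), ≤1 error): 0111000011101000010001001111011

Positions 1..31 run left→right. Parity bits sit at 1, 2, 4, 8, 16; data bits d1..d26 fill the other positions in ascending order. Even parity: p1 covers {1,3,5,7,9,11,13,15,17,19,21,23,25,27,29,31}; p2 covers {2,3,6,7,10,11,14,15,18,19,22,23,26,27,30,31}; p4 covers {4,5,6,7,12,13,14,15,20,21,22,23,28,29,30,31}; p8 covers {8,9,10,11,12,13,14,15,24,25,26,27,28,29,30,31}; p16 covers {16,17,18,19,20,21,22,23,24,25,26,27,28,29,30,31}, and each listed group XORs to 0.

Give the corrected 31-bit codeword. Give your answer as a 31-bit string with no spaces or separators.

s1 (pos 1,3,5,7,9,11,13,15,17,19,21,23,25,27,29,31): 0⊕1⊕0⊕0⊕1⊕1⊕1⊕0⊕0⊕0⊕0⊕0⊕1⊕1⊕0⊕1 = 1
s2 (pos 2,3,6,7,10,11,14,15,18,19,22,23,26,27,30,31): 1⊕1⊕0⊕0⊕1⊕1⊕0⊕0⊕1⊕0⊕1⊕0⊕1⊕1⊕1⊕1 = 0
s4 (pos 4,5,6,7,12,13,14,15,20,21,22,23,28,29,30,31): 1⊕0⊕0⊕0⊕0⊕1⊕0⊕0⊕0⊕0⊕1⊕0⊕1⊕0⊕1⊕1 = 0
s8 (pos 8,9,10,11,12,13,14,15,24,25,26,27,28,29,30,31): 0⊕1⊕1⊕1⊕0⊕1⊕0⊕0⊕0⊕1⊕1⊕1⊕1⊕0⊕1⊕1 = 0
s16 (pos 16,17,18,19,20,21,22,23,24,25,26,27,28,29,30,31): 0⊕0⊕1⊕0⊕0⊕0⊕1⊕0⊕0⊕1⊕1⊕1⊕1⊕0⊕1⊕1 = 0
Syndrome s16…s1 = 00001 → error at position 1.
Flip position 1: 0111000011101000010001001111011 → 1111000011101000010001001111011

1111000011101000010001001111011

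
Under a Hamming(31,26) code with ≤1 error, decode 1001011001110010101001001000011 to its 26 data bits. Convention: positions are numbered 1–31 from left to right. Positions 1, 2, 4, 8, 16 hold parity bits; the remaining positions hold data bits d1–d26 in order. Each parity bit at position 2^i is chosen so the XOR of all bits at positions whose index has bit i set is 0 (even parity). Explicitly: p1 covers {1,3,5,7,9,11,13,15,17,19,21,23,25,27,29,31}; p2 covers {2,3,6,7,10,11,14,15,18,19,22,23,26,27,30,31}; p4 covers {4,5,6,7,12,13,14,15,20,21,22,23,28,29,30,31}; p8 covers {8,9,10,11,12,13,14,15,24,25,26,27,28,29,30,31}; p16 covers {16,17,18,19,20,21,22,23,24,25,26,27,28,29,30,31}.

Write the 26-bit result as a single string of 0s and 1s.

00110011001101001001000011

s1 (pos 1,3,5,7,9,11,13,15,17,19,21,23,25,27,29,31): 1⊕0⊕0⊕1⊕0⊕1⊕0⊕1⊕1⊕1⊕0⊕0⊕1⊕0⊕0⊕1 = 0
s2 (pos 2,3,6,7,10,11,14,15,18,19,22,23,26,27,30,31): 0⊕0⊕1⊕1⊕1⊕1⊕0⊕1⊕0⊕1⊕1⊕0⊕0⊕0⊕1⊕1 = 1
s4 (pos 4,5,6,7,12,13,14,15,20,21,22,23,28,29,30,31): 1⊕0⊕1⊕1⊕1⊕0⊕0⊕1⊕0⊕0⊕1⊕0⊕0⊕0⊕1⊕1 = 0
s8 (pos 8,9,10,11,12,13,14,15,24,25,26,27,28,29,30,31): 0⊕0⊕1⊕1⊕1⊕0⊕0⊕1⊕0⊕1⊕0⊕0⊕0⊕0⊕1⊕1 = 1
s16 (pos 16,17,18,19,20,21,22,23,24,25,26,27,28,29,30,31): 0⊕1⊕0⊕1⊕0⊕0⊕1⊕0⊕0⊕1⊕0⊕0⊕0⊕0⊕1⊕1 = 0
Syndrome s16…s1 = 01010 → error at position 10.
Flip position 10: 1001011001110010101001001000011 → 1001011000110010101001001000011
Read data bits from positions 3,5,6,7,9,10,11,12,13,14,15,17,18,19,20,21,22,23,24,25,26,27,28,29,30,31: 00110011001101001001000011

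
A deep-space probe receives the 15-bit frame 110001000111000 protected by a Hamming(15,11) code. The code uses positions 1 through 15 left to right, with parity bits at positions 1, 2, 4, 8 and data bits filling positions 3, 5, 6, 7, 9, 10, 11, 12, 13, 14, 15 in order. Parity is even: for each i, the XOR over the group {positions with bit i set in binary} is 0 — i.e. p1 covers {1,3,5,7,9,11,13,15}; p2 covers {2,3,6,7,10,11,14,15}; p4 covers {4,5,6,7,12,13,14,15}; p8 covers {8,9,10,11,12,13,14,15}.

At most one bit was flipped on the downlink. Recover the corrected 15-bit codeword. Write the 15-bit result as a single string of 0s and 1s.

s1 (pos 1,3,5,7,9,11,13,15): 1⊕0⊕0⊕0⊕0⊕1⊕0⊕0 = 0
s2 (pos 2,3,6,7,10,11,14,15): 1⊕0⊕1⊕0⊕1⊕1⊕0⊕0 = 0
s4 (pos 4,5,6,7,12,13,14,15): 0⊕0⊕1⊕0⊕1⊕0⊕0⊕0 = 0
s8 (pos 8,9,10,11,12,13,14,15): 0⊕0⊕1⊕1⊕1⊕0⊕0⊕0 = 1
Syndrome s8…s1 = 1000 → error at position 8.
Flip position 8: 110001000111000 → 110001010111000

110001010111000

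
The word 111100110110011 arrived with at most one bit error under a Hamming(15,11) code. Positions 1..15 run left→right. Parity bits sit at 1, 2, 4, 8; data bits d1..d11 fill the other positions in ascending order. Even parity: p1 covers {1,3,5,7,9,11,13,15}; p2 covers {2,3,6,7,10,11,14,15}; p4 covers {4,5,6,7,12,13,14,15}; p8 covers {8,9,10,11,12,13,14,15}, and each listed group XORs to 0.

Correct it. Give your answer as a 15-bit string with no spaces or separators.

111100110100011

s1 (pos 1,3,5,7,9,11,13,15): 1⊕1⊕0⊕1⊕0⊕1⊕0⊕1 = 1
s2 (pos 2,3,6,7,10,11,14,15): 1⊕1⊕0⊕1⊕1⊕1⊕1⊕1 = 1
s4 (pos 4,5,6,7,12,13,14,15): 1⊕0⊕0⊕1⊕0⊕0⊕1⊕1 = 0
s8 (pos 8,9,10,11,12,13,14,15): 1⊕0⊕1⊕1⊕0⊕0⊕1⊕1 = 1
Syndrome s8…s1 = 1011 → error at position 11.
Flip position 11: 111100110110011 → 111100110100011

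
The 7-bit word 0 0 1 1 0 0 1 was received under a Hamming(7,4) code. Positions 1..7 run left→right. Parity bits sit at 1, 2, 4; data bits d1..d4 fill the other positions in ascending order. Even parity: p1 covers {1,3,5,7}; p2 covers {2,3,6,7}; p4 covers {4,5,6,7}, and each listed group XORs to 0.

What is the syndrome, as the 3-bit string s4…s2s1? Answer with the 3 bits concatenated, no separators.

000

s1 (pos 1,3,5,7): 0⊕1⊕0⊕1 = 0
s2 (pos 2,3,6,7): 0⊕1⊕0⊕1 = 0
s4 (pos 4,5,6,7): 1⊕0⊕0⊕1 = 0
Syndrome s4…s1 = 000 → no error.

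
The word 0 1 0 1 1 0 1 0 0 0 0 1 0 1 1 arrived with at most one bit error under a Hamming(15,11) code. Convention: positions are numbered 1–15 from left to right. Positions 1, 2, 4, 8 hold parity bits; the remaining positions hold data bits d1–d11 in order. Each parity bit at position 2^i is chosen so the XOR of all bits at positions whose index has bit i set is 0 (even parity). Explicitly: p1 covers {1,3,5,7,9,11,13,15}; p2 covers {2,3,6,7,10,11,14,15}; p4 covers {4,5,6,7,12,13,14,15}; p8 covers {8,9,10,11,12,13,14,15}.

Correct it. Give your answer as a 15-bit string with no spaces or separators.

010110101001011

s1 (pos 1,3,5,7,9,11,13,15): 0⊕0⊕1⊕1⊕0⊕0⊕0⊕1 = 1
s2 (pos 2,3,6,7,10,11,14,15): 1⊕0⊕0⊕1⊕0⊕0⊕1⊕1 = 0
s4 (pos 4,5,6,7,12,13,14,15): 1⊕1⊕0⊕1⊕1⊕0⊕1⊕1 = 0
s8 (pos 8,9,10,11,12,13,14,15): 0⊕0⊕0⊕0⊕1⊕0⊕1⊕1 = 1
Syndrome s8…s1 = 1001 → error at position 9.
Flip position 9: 010110100001011 → 010110101001011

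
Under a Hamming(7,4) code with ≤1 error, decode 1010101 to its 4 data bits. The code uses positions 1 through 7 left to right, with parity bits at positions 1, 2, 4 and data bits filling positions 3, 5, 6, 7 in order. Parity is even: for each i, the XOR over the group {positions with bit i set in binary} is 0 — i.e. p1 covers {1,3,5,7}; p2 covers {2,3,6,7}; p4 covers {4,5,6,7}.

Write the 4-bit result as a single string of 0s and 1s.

s1 (pos 1,3,5,7): 1⊕1⊕1⊕1 = 0
s2 (pos 2,3,6,7): 0⊕1⊕0⊕1 = 0
s4 (pos 4,5,6,7): 0⊕1⊕0⊕1 = 0
Syndrome s4…s1 = 000 → no error.
Read data bits from positions 3,5,6,7: 1101

1101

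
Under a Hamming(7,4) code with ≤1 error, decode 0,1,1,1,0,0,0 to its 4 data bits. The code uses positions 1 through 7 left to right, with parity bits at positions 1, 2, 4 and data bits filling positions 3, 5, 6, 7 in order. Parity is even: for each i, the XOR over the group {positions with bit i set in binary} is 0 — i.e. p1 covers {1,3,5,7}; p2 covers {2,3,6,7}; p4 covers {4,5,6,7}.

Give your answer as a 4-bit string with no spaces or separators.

s1 (pos 1,3,5,7): 0⊕1⊕0⊕0 = 1
s2 (pos 2,3,6,7): 1⊕1⊕0⊕0 = 0
s4 (pos 4,5,6,7): 1⊕0⊕0⊕0 = 1
Syndrome s4…s1 = 101 → error at position 5.
Flip position 5: 0111000 → 0111100
Read data bits from positions 3,5,6,7: 1100

1100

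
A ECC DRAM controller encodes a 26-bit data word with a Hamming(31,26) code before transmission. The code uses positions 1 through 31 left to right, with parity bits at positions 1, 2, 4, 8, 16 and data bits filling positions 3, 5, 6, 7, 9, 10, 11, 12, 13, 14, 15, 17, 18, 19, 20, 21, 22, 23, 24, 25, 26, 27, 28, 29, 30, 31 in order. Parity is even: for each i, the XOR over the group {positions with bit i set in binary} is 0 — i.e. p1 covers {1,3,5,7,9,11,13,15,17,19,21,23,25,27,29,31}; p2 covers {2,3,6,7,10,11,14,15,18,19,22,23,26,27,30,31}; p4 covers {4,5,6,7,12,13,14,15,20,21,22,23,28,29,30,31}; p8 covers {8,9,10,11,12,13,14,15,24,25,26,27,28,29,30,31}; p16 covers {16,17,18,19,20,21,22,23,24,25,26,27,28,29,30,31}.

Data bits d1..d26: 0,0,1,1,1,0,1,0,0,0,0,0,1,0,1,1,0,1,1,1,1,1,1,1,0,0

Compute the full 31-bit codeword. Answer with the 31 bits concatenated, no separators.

0101011010100000010110111111100

Place data at non-parity positions: p1 p2 0 p4 0 1 1 p8 1 0 1 0 0 0 0 p16 0 1 0 1 1 0 1 1 1 1 1 1 1 0 0
p1 (pos 1,3,5,7,9,11,13,15,17,19,21,23,25,27,29,31): XOR of data positions = 0⊕0⊕1⊕1⊕1⊕0⊕0⊕0⊕0⊕1⊕1⊕1⊕1⊕1⊕0 = 0
p2 (pos 2,3,6,7,10,11,14,15,18,19,22,23,26,27,30,31): XOR of data positions = 0⊕1⊕1⊕0⊕1⊕0⊕0⊕1⊕0⊕0⊕1⊕1⊕1⊕0⊕0 = 1
p4 (pos 4,5,6,7,12,13,14,15,20,21,22,23,28,29,30,31): XOR of data positions = 0⊕1⊕1⊕0⊕0⊕0⊕0⊕1⊕1⊕0⊕1⊕1⊕1⊕0⊕0 = 1
p8 (pos 8,9,10,11,12,13,14,15,24,25,26,27,28,29,30,31): XOR of data positions = 1⊕0⊕1⊕0⊕0⊕0⊕0⊕1⊕1⊕1⊕1⊕1⊕1⊕0⊕0 = 0
p16 (pos 16,17,18,19,20,21,22,23,24,25,26,27,28,29,30,31): XOR of data positions = 0⊕1⊕0⊕1⊕1⊕0⊕1⊕1⊕1⊕1⊕1⊕1⊕1⊕0⊕0 = 0
Codeword: 0101011010100000010110111111100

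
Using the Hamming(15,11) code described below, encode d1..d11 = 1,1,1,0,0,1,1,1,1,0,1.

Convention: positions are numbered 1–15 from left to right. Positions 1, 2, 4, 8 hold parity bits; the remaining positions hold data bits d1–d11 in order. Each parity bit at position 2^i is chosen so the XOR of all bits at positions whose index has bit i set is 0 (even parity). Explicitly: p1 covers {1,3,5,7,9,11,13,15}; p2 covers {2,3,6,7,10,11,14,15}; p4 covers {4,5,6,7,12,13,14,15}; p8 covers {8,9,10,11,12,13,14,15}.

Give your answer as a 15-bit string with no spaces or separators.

111111010111101

Place data at non-parity positions: p1 p2 1 p4 1 1 0 p8 0 1 1 1 1 0 1
p1 (pos 1,3,5,7,9,11,13,15): XOR of data positions = 1⊕1⊕0⊕0⊕1⊕1⊕1 = 1
p2 (pos 2,3,6,7,10,11,14,15): XOR of data positions = 1⊕1⊕0⊕1⊕1⊕0⊕1 = 1
p4 (pos 4,5,6,7,12,13,14,15): XOR of data positions = 1⊕1⊕0⊕1⊕1⊕0⊕1 = 1
p8 (pos 8,9,10,11,12,13,14,15): XOR of data positions = 0⊕1⊕1⊕1⊕1⊕0⊕1 = 1
Codeword: 111111010111101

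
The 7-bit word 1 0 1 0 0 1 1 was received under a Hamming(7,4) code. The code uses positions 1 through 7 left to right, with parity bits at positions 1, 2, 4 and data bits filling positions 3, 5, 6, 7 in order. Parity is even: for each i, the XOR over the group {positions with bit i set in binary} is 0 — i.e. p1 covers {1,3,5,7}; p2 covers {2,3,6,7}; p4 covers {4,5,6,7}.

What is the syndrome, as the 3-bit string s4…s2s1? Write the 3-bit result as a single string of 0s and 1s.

011

s1 (pos 1,3,5,7): 1⊕1⊕0⊕1 = 1
s2 (pos 2,3,6,7): 0⊕1⊕1⊕1 = 1
s4 (pos 4,5,6,7): 0⊕0⊕1⊕1 = 0
Syndrome s4…s1 = 011 → error at position 3.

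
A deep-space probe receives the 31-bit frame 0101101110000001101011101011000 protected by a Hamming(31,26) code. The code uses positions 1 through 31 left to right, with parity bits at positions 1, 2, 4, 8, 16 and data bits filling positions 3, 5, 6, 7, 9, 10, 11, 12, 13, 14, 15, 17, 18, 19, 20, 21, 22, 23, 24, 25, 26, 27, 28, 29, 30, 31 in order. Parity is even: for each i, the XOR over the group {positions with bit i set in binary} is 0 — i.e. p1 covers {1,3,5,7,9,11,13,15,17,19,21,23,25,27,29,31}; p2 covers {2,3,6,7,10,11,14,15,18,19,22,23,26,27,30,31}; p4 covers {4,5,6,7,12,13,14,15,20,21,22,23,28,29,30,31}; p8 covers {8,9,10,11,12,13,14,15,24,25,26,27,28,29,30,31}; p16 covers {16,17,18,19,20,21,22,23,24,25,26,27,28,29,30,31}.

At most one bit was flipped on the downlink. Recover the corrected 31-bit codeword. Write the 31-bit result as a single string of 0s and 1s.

0101101110000001101011101011100

s1 (pos 1,3,5,7,9,11,13,15,17,19,21,23,25,27,29,31): 0⊕0⊕1⊕1⊕1⊕0⊕0⊕0⊕1⊕1⊕1⊕1⊕1⊕1⊕0⊕0 = 1
s2 (pos 2,3,6,7,10,11,14,15,18,19,22,23,26,27,30,31): 1⊕0⊕0⊕1⊕0⊕0⊕0⊕0⊕0⊕1⊕1⊕1⊕0⊕1⊕0⊕0 = 0
s4 (pos 4,5,6,7,12,13,14,15,20,21,22,23,28,29,30,31): 1⊕1⊕0⊕1⊕0⊕0⊕0⊕0⊕0⊕1⊕1⊕1⊕1⊕0⊕0⊕0 = 1
s8 (pos 8,9,10,11,12,13,14,15,24,25,26,27,28,29,30,31): 1⊕1⊕0⊕0⊕0⊕0⊕0⊕0⊕0⊕1⊕0⊕1⊕1⊕0⊕0⊕0 = 1
s16 (pos 16,17,18,19,20,21,22,23,24,25,26,27,28,29,30,31): 1⊕1⊕0⊕1⊕0⊕1⊕1⊕1⊕0⊕1⊕0⊕1⊕1⊕0⊕0⊕0 = 1
Syndrome s16…s1 = 11101 → error at position 29.
Flip position 29: 0101101110000001101011101011000 → 0101101110000001101011101011100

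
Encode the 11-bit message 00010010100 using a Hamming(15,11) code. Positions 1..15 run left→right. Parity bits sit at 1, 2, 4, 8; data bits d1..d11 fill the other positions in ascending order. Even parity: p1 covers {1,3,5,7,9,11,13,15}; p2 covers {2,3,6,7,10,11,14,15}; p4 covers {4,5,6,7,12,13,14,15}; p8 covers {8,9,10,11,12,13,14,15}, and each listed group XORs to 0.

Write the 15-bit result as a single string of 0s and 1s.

100000100010100

Place data at non-parity positions: p1 p2 0 p4 0 0 1 p8 0 0 1 0 1 0 0
p1 (pos 1,3,5,7,9,11,13,15): XOR of data positions = 0⊕0⊕1⊕0⊕1⊕1⊕0 = 1
p2 (pos 2,3,6,7,10,11,14,15): XOR of data positions = 0⊕0⊕1⊕0⊕1⊕0⊕0 = 0
p4 (pos 4,5,6,7,12,13,14,15): XOR of data positions = 0⊕0⊕1⊕0⊕1⊕0⊕0 = 0
p8 (pos 8,9,10,11,12,13,14,15): XOR of data positions = 0⊕0⊕1⊕0⊕1⊕0⊕0 = 0
Codeword: 100000100010100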